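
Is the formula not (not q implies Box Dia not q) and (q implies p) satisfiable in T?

Yes, satisfiable

1. not (not q implies Box Dia not q) and (q implies p), 0
2. not (not q implies Box Dia not q), 0   [and-rule on 1]
3. q implies p, 0   [and-rule on 1]
4. not q, 0   [neg-implies-rule on 2]
5. not Box Dia not q, 0   [neg-implies-rule on 2]
6. p, 0   [implies-rule on 3 (branches; this branch)]
7. not Dia not q, 1   [neg-Box-rule on 5: fresh world 1, 0R1]
8. q, 1   [neg-Dia-rule on 7 via 1R1]
Accessibility: 0R0, 0R1, 1R1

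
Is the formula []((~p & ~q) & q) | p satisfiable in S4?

Satisfiable (open branch found)

1. []((~p & ~q) & q) | p, 0
2. p, 0
Accessibility: 0R0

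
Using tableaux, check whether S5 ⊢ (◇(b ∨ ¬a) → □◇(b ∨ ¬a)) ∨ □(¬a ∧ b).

Valid

Tableau for the negation ¬((◇(b ∨ ¬a) → □◇(b ∨ ¬a)) ∨ □(¬a ∧ b)):
1. ¬((◇(b ∨ ¬a) → □◇(b ∨ ¬a)) ∨ □(¬a ∧ b)), u
2. ¬(◇(b ∨ ¬a) → □◇(b ∨ ¬a)), u
3. ¬□(¬a ∧ b), u
4. ◇(b ∨ ¬a), u
5. ¬□◇(b ∨ ¬a), u
6. ¬(¬a ∧ b), v
7. ¬b, v
8. b ∨ ¬a, w
9. ¬a, w
10. ¬◇(b ∨ ¬a), x
11. ¬(b ∨ ¬a), u
12. ¬b, u
13. a, u
14. ¬(b ∨ ¬a), v
15. a, v
16. ¬(b ∨ ¬a), w
17. ¬b, w
18. a, w
Accessibility: uRu, uRv, uRw, uRx, vRu, vRv, vRw, vRx, wRu, wRv, wRw, wRx, xRu, xRv, xRw, xRx
Branch closes: a and ¬a both at w.
Every branch of the negation's tableau closes; the branch above is one of them.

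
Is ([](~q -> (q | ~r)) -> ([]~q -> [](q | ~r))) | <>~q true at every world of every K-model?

Tableau for the negation ~(([](~q -> (q | ~r)) -> ([]~q -> [](q | ~r))) | <>~q):
1. ~(([](~q -> (q | ~r)) -> ([]~q -> [](q | ~r))) | <>~q), 0
2. ~([](~q -> (q | ~r)) -> ([]~q -> [](q | ~r))), 0
3. ~<>~q, 0
4. [](~q -> (q | ~r)), 0
5. ~([]~q -> [](q | ~r)), 0
6. []~q, 0
7. ~[](q | ~r), 0
8. ~(q | ~r), 1
9. ~q, 1
10. r, 1
11. q, 1
Accessibility: 0R1
Branch closes: q and ~q both at 1.
Every branch of the negation's tableau closes; the branch above is one of them.

Valid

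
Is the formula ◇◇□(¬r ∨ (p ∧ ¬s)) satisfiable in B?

1. ◇◇□(¬r ∨ (p ∧ ¬s)), 0
2. ◇□(¬r ∨ (p ∧ ¬s)), 1
3. □(¬r ∨ (p ∧ ¬s)), 2
4. ¬r ∨ (p ∧ ¬s), 1
5. ¬r ∨ (p ∧ ¬s), 2
6. p ∧ ¬s, 1
7. p, 1
8. ¬s, 1
9. p ∧ ¬s, 2
10. p, 2
11. ¬s, 2
Accessibility: 0R0, 0R1, 1R0, 1R1, 1R2, 2R1, 2R2

Satisfiable (open branch found)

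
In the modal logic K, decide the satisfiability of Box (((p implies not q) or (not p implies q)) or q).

Yes, satisfiable

1. Box (((p implies not q) or (not p implies q)) or q), u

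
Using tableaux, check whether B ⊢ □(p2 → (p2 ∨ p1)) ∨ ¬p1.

Valid

Tableau for the negation ¬(□(p2 → (p2 ∨ p1)) ∨ ¬p1):
1. ¬(□(p2 → (p2 ∨ p1)) ∨ ¬p1), w0
2. ¬□(p2 → (p2 ∨ p1)), w0
3. p1, w0
4. ¬(p2 → (p2 ∨ p1)), w1
5. p2, w1
6. ¬(p2 ∨ p1), w1
7. ¬p2, w1
8. ¬p1, w1
Accessibility: w0Rw0, w0Rw1, w1Rw0, w1Rw1
Branch closes: p2 and ¬p2 both at w1.
Every branch of the negation's tableau closes; the branch above is one of them.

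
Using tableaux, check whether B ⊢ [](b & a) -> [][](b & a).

Tableau for the negation ~([](b & a) -> [][](b & a)):
1. ~([](b & a) -> [][](b & a)), 0
2. [](b & a), 0
3. ~[][](b & a), 0
4. b & a, 0
5. b, 0
6. a, 0
7. ~[](b & a), 1
8. b & a, 1
9. b, 1
10. a, 1
11. ~(b & a), 2
12. ~a, 2
Accessibility: 0R0, 0R1, 1R0, 1R1, 1R2, 2R1, 2R2
The negation has an open branch (countermodel exists).

No, not valid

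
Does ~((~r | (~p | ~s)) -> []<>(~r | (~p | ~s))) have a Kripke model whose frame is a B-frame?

1. ~((~r | (~p | ~s)) -> []<>(~r | (~p | ~s))), w0
2. ~r | (~p | ~s), w0
3. ~[]<>(~r | (~p | ~s)), w0
4. ~p | ~s, w0
5. ~s, w0
6. ~<>(~r | (~p | ~s)), w1
7. ~(~r | (~p | ~s)), w0
8. r, w0
9. ~(~p | ~s), w0
10. p, w0
11. s, w0
Accessibility: w0Rw0, w0Rw1, w1Rw0, w1Rw1
Branch closes: s and ~s both at w0.
(One branch shown.) All branches close.

No, unsatisfiable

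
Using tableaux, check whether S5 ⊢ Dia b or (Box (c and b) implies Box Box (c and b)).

Yes, valid

Tableau for the negation not (Dia b or (Box (c and b) implies Box Box (c and b))):
1. not (Dia b or (Box (c and b) implies Box Box (c and b))), w0
2. not Dia b, w0
3. not (Box (c and b) implies Box Box (c and b)), w0
4. Box (c and b), w0
5. not Box Box (c and b), w0
6. not b, w0
7. c and b, w0
8. c, w0
9. b, w0
Accessibility: w0Rw0
Branch closes: b and not b both at w0.
All branches of the negation close; one closing branch shown above.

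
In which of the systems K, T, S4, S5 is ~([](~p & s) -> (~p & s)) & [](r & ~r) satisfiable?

K

K-tableau for the formula:
1. ~([](~p & s) -> (~p & s)) & [](r & ~r), u
2. ~([](~p & s) -> (~p & s)), u   [&-rule on 1]
3. [](r & ~r), u   [&-rule on 1]
4. [](~p & s), u   [~->-rule on 2]
5. ~(~p & s), u   [~->-rule on 2]
6. ~s, u   [~&-rule on 5 (branches; this branch)]
Complete open branch: satisfiable in K.
T-tableau for the formula:
1. ~([](~p & s) -> (~p & s)) & [](r & ~r), u
2. ~([](~p & s) -> (~p & s)), u   [&-rule on 1]
3. [](r & ~r), u   [&-rule on 1]
4. [](~p & s), u   [~->-rule on 2]
5. ~(~p & s), u   [~->-rule on 2]
6. r & ~r, u   [[]-rule on 3 via uRu]
7. r, u   [&-rule on 6]
8. ~r, u   [&-rule on 6]
Accessibility: uRu
Branch closes: r and ~r both at u.
Every branch closes (one shown): unsatisfiable in T, hence also in S4, S5 (every S4/S5-frame is a T-frame).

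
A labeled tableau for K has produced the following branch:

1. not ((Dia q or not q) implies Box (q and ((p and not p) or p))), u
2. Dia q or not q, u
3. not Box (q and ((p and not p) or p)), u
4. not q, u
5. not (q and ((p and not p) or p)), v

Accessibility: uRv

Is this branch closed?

Open

No atom appears with both signs at the same world.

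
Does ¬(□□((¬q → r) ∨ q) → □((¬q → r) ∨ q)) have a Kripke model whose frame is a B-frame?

1. ¬(□□((¬q → r) ∨ q) → □((¬q → r) ∨ q)), w0
2. □□((¬q → r) ∨ q), w0   [¬→-rule on 1]
3. ¬□((¬q → r) ∨ q), w0   [¬→-rule on 1]
4. □((¬q → r) ∨ q), w0   [□-rule on 2 via w0Rw0]
5. (¬q → r) ∨ q, w0   [□-rule on 4 via w0Rw0]
6. ¬q → r, w0   [∨-rule on 5 (branches; this branch)]
7. r, w0   [→-rule on 6 (branches; this branch)]
8. ¬((¬q → r) ∨ q), w1   [¬□-rule on 3: fresh world w1, w0Rw1]
9. ¬(¬q → r), w1   [¬∨-rule on 8]
10. ¬q, w1   [¬∨-rule on 8]
11. ¬r, w1   [¬→-rule on 9]
12. □((¬q → r) ∨ q), w1   [□-rule on 2 via w0Rw1]
13. (¬q → r) ∨ q, w1   [□-rule on 4 via w0Rw1]
14. ¬q → r, w1   [∨-rule on 13 (branches; this branch)]
15. r, w1   [→-rule on 14 (branches; this branch)]
Accessibility: w0Rw0, w0Rw1, w1Rw0, w1Rw1
Branch closes: r and ¬r both at w1.
(One branch shown.) All branches close.

No, unsatisfiable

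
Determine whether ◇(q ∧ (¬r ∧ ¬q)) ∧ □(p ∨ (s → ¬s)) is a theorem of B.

Tableau for the negation ¬(◇(q ∧ (¬r ∧ ¬q)) ∧ □(p ∨ (s → ¬s))):
1. ¬(◇(q ∧ (¬r ∧ ¬q)) ∧ □(p ∨ (s → ¬s))), 0
2. ¬□(p ∨ (s → ¬s)), 0
3. ¬(p ∨ (s → ¬s)), 1
4. ¬p, 1
5. ¬(s → ¬s), 1
6. s, 1
Accessibility: 0R0, 0R1, 1R0, 1R1
The negation has an open branch (countermodel exists).

No, not valid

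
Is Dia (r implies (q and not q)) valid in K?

No, not valid

Tableau for the negation not Dia (r implies (q and not q)):
1. not Dia (r implies (q and not q)), w0
The negation has an open branch (countermodel exists).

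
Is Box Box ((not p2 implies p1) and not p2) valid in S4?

No, not valid

Tableau for the negation not Box Box ((not p2 implies p1) and not p2):
1. not Box Box ((not p2 implies p1) and not p2), w0
2. not Box ((not p2 implies p1) and not p2), w1
3. not ((not p2 implies p1) and not p2), w2
4. p2, w2
Accessibility: w0Rw0, w0Rw1, w0Rw2, w1Rw1, w1Rw2, w2Rw2
The negation has an open branch (countermodel exists).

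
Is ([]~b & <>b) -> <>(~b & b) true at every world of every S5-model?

Yes, valid

Tableau for the negation ~(([]~b & <>b) -> <>(~b & b)):
1. ~(([]~b & <>b) -> <>(~b & b)), 0
2. []~b & <>b, 0
3. ~<>(~b & b), 0
4. []~b, 0
5. <>b, 0
6. ~(~b & b), 0
7. ~b, 0
8. b, 1
9. ~(~b & b), 1
10. ~b, 1
Accessibility: 0R0, 0R1, 1R0, 1R1
Branch closes: b and ~b both at 1.
All branches of the negation close; one closing branch shown above.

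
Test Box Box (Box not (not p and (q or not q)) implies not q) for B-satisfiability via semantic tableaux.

Yes, satisfiable

1. Box Box (Box not (not p and (q or not q)) implies not q), 0
2. Box (Box not (not p and (q or not q)) implies not q), 0   [Box-rule on 1 via 0R0]
3. Box not (not p and (q or not q)) implies not q, 0   [Box-rule on 2 via 0R0]
4. not q, 0   [implies-rule on 3 (branches; this branch)]
Accessibility: 0R0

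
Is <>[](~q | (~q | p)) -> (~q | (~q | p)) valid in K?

Tableau for the negation ~(<>[](~q | (~q | p)) -> (~q | (~q | p))):
1. ~(<>[](~q | (~q | p)) -> (~q | (~q | p))), w0
2. <>[](~q | (~q | p)), w0
3. ~(~q | (~q | p)), w0
4. q, w0
5. ~(~q | p), w0
6. ~p, w0
7. [](~q | (~q | p)), w1
Accessibility: w0Rw1
The negation has an open branch (countermodel exists).

No, not valid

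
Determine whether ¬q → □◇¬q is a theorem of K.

Tableau for the negation ¬(¬q → □◇¬q):
1. ¬(¬q → □◇¬q), u
2. ¬q, u   [¬→-rule on 1]
3. ¬□◇¬q, u   [¬→-rule on 1]
4. ¬◇¬q, v   [¬□-rule on 3: fresh world v, uRv]
Accessibility: uRv
The negation has an open branch (countermodel exists).

Invalid (countermodel exists)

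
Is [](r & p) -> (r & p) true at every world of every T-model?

Tableau for the negation ~([](r & p) -> (r & p)):
1. ~([](r & p) -> (r & p)), w0
2. [](r & p), w0   [~->-rule on 1]
3. ~(r & p), w0   [~->-rule on 1]
4. r & p, w0   [[]-rule on 2 via w0Rw0]
5. r, w0   [&-rule on 4]
6. p, w0   [&-rule on 4]
7. ~p, w0   [~&-rule on 3 (branches; this branch)]
Accessibility: w0Rw0
Branch closes: p and ~p both at w0.
All branches of the negation close; one closing branch shown above.

Valid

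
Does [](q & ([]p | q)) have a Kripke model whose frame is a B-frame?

Satisfiable (open branch found)

1. [](q & ([]p | q)), 0
2. q & ([]p | q), 0
3. q, 0
4. []p | q, 0
Accessibility: 0R0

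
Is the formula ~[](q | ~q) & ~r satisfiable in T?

No, unsatisfiable

1. ~[](q | ~q) & ~r, w0
2. ~[](q | ~q), w0   [&-rule on 1]
3. ~r, w0   [&-rule on 1]
4. ~(q | ~q), w1   [~[]-rule on 2: fresh world w1, w0Rw1]
5. ~q, w1   [~|-rule on 4]
6. q, w1   [~|-rule on 4]
Accessibility: w0Rw0, w0Rw1, w1Rw1
Branch closes: q and ~q both at w1.
All branches of the tableau close; one closing branch shown above.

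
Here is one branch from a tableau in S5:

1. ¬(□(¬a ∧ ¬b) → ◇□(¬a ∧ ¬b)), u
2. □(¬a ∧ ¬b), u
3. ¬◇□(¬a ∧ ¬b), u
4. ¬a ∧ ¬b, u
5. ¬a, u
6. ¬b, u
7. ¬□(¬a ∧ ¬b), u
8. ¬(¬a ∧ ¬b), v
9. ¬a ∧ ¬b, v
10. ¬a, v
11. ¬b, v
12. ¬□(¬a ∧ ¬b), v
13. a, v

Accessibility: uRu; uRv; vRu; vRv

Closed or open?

Yes, closed

Both a and ¬a appear at v.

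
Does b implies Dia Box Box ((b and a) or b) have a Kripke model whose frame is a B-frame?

Yes, satisfiable

1. b implies Dia Box Box ((b and a) or b), u
2. Dia Box Box ((b and a) or b), u   [implies-rule on 1 (branches; this branch)]
3. Box Box ((b and a) or b), v   [Dia-rule on 2: fresh world v, uRv]
4. Box ((b and a) or b), u   [Box-rule on 3 via vRu]
5. Box ((b and a) or b), v   [Box-rule on 3 via vRv]
6. (b and a) or b, u   [Box-rule on 4 via uRu]
7. (b and a) or b, v   [Box-rule on 4 via uRv]
8. b, u   [or-rule on 6 (branches; this branch)]
9. b, v   [or-rule on 7 (branches; this branch)]
Accessibility: uRu, uRv, vRu, vRv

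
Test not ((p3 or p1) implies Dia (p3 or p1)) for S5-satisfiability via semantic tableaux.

Unsatisfiable

1. not ((p3 or p1) implies Dia (p3 or p1)), u
2. p3 or p1, u
3. not Dia (p3 or p1), u
4. not (p3 or p1), u
5. not p3, u
6. not p1, u
7. p1, u
Accessibility: uRu
Branch closes: p1 and not p1 both at u.
All branches of the tableau close; one closing branch shown above.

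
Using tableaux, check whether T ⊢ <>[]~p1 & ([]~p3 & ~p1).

Tableau for the negation ~(<>[]~p1 & ([]~p3 & ~p1)):
1. ~(<>[]~p1 & ([]~p3 & ~p1)), u
2. ~([]~p3 & ~p1), u
3. p1, u
Accessibility: uRu
The negation has an open branch (countermodel exists).

Not valid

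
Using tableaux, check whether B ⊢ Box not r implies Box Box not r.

No, not valid

Tableau for the negation not (Box not r implies Box Box not r):
1. not (Box not r implies Box Box not r), u
2. Box not r, u   [neg-implies-rule on 1]
3. not Box Box not r, u   [neg-implies-rule on 1]
4. not r, u   [Box-rule on 2 via uRu]
5. not Box not r, v   [neg-Box-rule on 3: fresh world v, uRv]
6. not r, v   [Box-rule on 2 via uRv]
7. r, w   [neg-Box-rule on 5: fresh world w, vRw]
Accessibility: uRu, uRv, vRu, vRv, vRw, wRv, wRw
The negation has an open branch (countermodel exists).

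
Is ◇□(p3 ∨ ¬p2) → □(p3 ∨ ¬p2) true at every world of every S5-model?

Tableau for the negation ¬(◇□(p3 ∨ ¬p2) → □(p3 ∨ ¬p2)):
1. ¬(◇□(p3 ∨ ¬p2) → □(p3 ∨ ¬p2)), 0
2. ◇□(p3 ∨ ¬p2), 0
3. ¬□(p3 ∨ ¬p2), 0
4. □(p3 ∨ ¬p2), 1
5. p3 ∨ ¬p2, 0
6. p3 ∨ ¬p2, 1
7. ¬p2, 0
8. ¬p2, 1
9. ¬(p3 ∨ ¬p2), 2
10. ¬p3, 2
11. p2, 2
12. p3 ∨ ¬p2, 2
13. ¬p2, 2
Accessibility: 0R0, 0R1, 0R2, 1R0, 1R1, 1R2, 2R0, 2R1, 2R2
Branch closes: p2 and ¬p2 both at 2.
All branches of the negation close; one closing branch shown above.

Valid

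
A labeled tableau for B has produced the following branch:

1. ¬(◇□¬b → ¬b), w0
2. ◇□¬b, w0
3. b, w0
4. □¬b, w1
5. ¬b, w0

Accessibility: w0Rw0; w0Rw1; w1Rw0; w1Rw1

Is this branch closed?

Closed

Both b and ¬b appear at w0.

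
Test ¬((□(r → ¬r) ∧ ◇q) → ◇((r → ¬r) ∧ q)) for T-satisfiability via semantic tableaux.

No, unsatisfiable

1. ¬((□(r → ¬r) ∧ ◇q) → ◇((r → ¬r) ∧ q)), 0
2. □(r → ¬r) ∧ ◇q, 0   [¬→-rule on 1]
3. ¬◇((r → ¬r) ∧ q), 0   [¬→-rule on 1]
4. □(r → ¬r), 0   [∧-rule on 2]
5. ◇q, 0   [∧-rule on 2]
6. ¬((r → ¬r) ∧ q), 0   [¬◇-rule on 3 via 0R0]
7. r → ¬r, 0   [□-rule on 4 via 0R0]
8. ¬q, 0   [¬∧-rule on 6 (branches; this branch)]
9. ¬r, 0   [→-rule on 7 (branches; this branch)]
10. q, 1   [◇-rule on 5: fresh world 1, 0R1]
11. ¬((r → ¬r) ∧ q), 1   [¬◇-rule on 3 via 0R1]
12. r → ¬r, 1   [□-rule on 4 via 0R1]
13. ¬(r → ¬r), 1   [¬∧-rule on 11 (branches; this branch)]
14. r, 1   [¬→-rule on 13]
15. ¬r, 1   [→-rule on 12 (branches; this branch)]
Accessibility: 0R0, 0R1, 1R1
Branch closes: r and ¬r both at 1.
All branches of the tableau close; one closing branch shown above.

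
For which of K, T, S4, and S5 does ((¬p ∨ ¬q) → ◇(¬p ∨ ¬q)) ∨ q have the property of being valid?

K-tableau for the negation ¬(((¬p ∨ ¬q) → ◇(¬p ∨ ¬q)) ∨ q):
1. ¬(((¬p ∨ ¬q) → ◇(¬p ∨ ¬q)) ∨ q), 0
2. ¬((¬p ∨ ¬q) → ◇(¬p ∨ ¬q)), 0
3. ¬q, 0
4. ¬p ∨ ¬q, 0
5. ¬◇(¬p ∨ ¬q), 0
Complete open branch: countermodel on a K-frame, so not valid in K.
T-tableau for the negation ¬(((¬p ∨ ¬q) → ◇(¬p ∨ ¬q)) ∨ q):
1. ¬(((¬p ∨ ¬q) → ◇(¬p ∨ ¬q)) ∨ q), 0
2. ¬((¬p ∨ ¬q) → ◇(¬p ∨ ¬q)), 0
3. ¬q, 0
4. ¬p ∨ ¬q, 0
5. ¬◇(¬p ∨ ¬q), 0
6. ¬(¬p ∨ ¬q), 0
7. p, 0
8. q, 0
Accessibility: 0R0
Branch closes: q and ¬q both at 0.
Every branch closes (one shown): valid in T, hence also in S4, S5 (every theorem of T is a theorem of S4 and S5).

T, S4, S5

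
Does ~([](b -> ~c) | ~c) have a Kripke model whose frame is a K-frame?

Satisfiable

1. ~([](b -> ~c) | ~c), 0
2. ~[](b -> ~c), 0
3. c, 0
4. ~(b -> ~c), 1
5. b, 1
6. c, 1
Accessibility: 0R1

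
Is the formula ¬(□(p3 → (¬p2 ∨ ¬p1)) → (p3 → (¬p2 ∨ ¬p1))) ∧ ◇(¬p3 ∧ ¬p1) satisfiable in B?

1. ¬(□(p3 → (¬p2 ∨ ¬p1)) → (p3 → (¬p2 ∨ ¬p1))) ∧ ◇(¬p3 ∧ ¬p1), u
2. ¬(□(p3 → (¬p2 ∨ ¬p1)) → (p3 → (¬p2 ∨ ¬p1))), u
3. ◇(¬p3 ∧ ¬p1), u
4. □(p3 → (¬p2 ∨ ¬p1)), u
5. ¬(p3 → (¬p2 ∨ ¬p1)), u
6. p3, u
7. ¬(¬p2 ∨ ¬p1), u
8. p2, u
9. p1, u
10. p3 → (¬p2 ∨ ¬p1), u
11. ¬p2 ∨ ¬p1, u
12. ¬p1, u
Accessibility: uRu
Branch closes: p1 and ¬p1 both at u.
(One branch shown.) All branches close.

No, unsatisfiable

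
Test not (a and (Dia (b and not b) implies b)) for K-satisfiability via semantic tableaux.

1. not (a and (Dia (b and not b) implies b)), w0
2. not a, w0   [neg-and-rule on 1 (branches; this branch)]

Satisfiable (open branch found)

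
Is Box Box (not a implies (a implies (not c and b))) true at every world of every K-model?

Valid

Tableau for the negation not Box Box (not a implies (a implies (not c and b))):
1. not Box Box (not a implies (a implies (not c and b))), 0
2. not Box (not a implies (a implies (not c and b))), 1
3. not (not a implies (a implies (not c and b))), 2
4. not a, 2
5. not (a implies (not c and b)), 2
6. a, 2
7. not (not c and b), 2
Accessibility: 0R1, 1R2
Branch closes: a and not a both at 2.
All branches of the negation close; one closing branch shown above.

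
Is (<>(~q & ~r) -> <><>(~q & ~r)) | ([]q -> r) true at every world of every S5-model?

Valid

Tableau for the negation ~((<>(~q & ~r) -> <><>(~q & ~r)) | ([]q -> r)):
1. ~((<>(~q & ~r) -> <><>(~q & ~r)) | ([]q -> r)), 0
2. ~(<>(~q & ~r) -> <><>(~q & ~r)), 0
3. ~([]q -> r), 0
4. <>(~q & ~r), 0
5. ~<><>(~q & ~r), 0
6. []q, 0
7. ~r, 0
8. ~<>(~q & ~r), 0
9. q, 0
10. ~(~q & ~r), 0
11. ~q & ~r, 1
12. ~q, 1
13. ~r, 1
14. ~<>(~q & ~r), 1
15. q, 1
Accessibility: 0R0, 0R1, 1R0, 1R1
Branch closes: q and ~q both at 1.
All branches of the negation close; one closing branch shown above.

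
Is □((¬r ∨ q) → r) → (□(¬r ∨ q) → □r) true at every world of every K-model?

Valid in K

Tableau for the negation ¬(□((¬r ∨ q) → r) → (□(¬r ∨ q) → □r)):
1. ¬(□((¬r ∨ q) → r) → (□(¬r ∨ q) → □r)), 0
2. □((¬r ∨ q) → r), 0   [¬→-rule on 1]
3. ¬(□(¬r ∨ q) → □r), 0   [¬→-rule on 1]
4. □(¬r ∨ q), 0   [¬→-rule on 3]
5. ¬□r, 0   [¬→-rule on 3]
6. ¬r, 1   [¬□-rule on 5: fresh world 1, 0R1]
7. (¬r ∨ q) → r, 1   [□-rule on 2 via 0R1]
8. ¬r ∨ q, 1   [□-rule on 4 via 0R1]
9. ¬(¬r ∨ q), 1   [→-rule on 7 (branches; this branch)]
10. r, 1   [¬∨-rule on 9]
11. ¬q, 1   [¬∨-rule on 9]
Accessibility: 0R1
Branch closes: r and ¬r both at 1.
Every branch of the negation's tableau closes; the branch above is one of them.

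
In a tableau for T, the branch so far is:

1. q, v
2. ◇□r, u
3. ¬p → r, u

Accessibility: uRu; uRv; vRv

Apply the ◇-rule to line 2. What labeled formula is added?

a fresh world w with uRw, and □r at w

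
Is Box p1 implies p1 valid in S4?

Valid

Tableau for the negation not (Box p1 implies p1):
1. not (Box p1 implies p1), w0
2. Box p1, w0   [neg-implies-rule on 1]
3. not p1, w0   [neg-implies-rule on 1]
4. p1, w0   [Box-rule on 2 via w0Rw0]
Accessibility: w0Rw0
Branch closes: p1 and not p1 both at w0.
Every branch of the negation's tableau closes; the branch above is one of them.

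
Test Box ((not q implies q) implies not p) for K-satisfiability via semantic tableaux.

Satisfiable (open branch found)

1. Box ((not q implies q) implies not p), 0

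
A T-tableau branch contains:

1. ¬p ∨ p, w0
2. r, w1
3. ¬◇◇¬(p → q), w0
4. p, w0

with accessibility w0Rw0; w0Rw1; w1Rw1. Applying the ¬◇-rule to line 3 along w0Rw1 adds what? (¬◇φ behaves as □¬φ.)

¬◇¬(p → q), w1

¬◇φ behaves as □¬φ: propagate the negated body to each accessible world.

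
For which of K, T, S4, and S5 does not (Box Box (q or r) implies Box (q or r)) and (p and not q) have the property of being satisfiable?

K

K-tableau for the formula:
1. not (Box Box (q or r) implies Box (q or r)) and (p and not q), u
2. not (Box Box (q or r) implies Box (q or r)), u
3. p and not q, u
4. Box Box (q or r), u
5. not Box (q or r), u
6. p, u
7. not q, u
8. not (q or r), v
9. not q, v
10. not r, v
11. Box (q or r), v
Accessibility: uRv
Complete open branch: satisfiable in K.
T-tableau for the formula:
1. not (Box Box (q or r) implies Box (q or r)) and (p and not q), u
2. not (Box Box (q or r) implies Box (q or r)), u
3. p and not q, u
4. Box Box (q or r), u
5. not Box (q or r), u
6. p, u
7. not q, u
8. Box (q or r), u
9. q or r, u
10. r, u
11. not (q or r), v
12. not q, v
13. not r, v
14. Box (q or r), v
15. q or r, v
16. r, v
Accessibility: uRu, uRv, vRv
Branch closes: r and not r both at v.
Every branch closes (one shown): unsatisfiable in T, hence also in S4, S5 (every S4/S5-frame is a T-frame).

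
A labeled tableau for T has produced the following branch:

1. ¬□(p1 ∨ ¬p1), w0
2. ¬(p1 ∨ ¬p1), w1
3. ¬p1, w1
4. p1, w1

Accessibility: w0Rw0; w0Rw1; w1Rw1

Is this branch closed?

Yes, closed

Both p1 and ¬p1 appear at w1.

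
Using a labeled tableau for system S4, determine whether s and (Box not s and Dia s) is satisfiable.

Unsatisfiable (every branch closes)

1. s and (Box not s and Dia s), w0
2. s, w0
3. Box not s and Dia s, w0
4. Box not s, w0
5. Dia s, w0
6. not s, w0
Accessibility: w0Rw0
Branch closes: s and not s both at w0.
Every branch closes; the branch above is one of them.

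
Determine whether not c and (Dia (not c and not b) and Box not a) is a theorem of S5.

Invalid (countermodel exists)

Tableau for the negation not (not c and (Dia (not c and not b) and Box not a)):
1. not (not c and (Dia (not c and not b) and Box not a)), w0
2. not (Dia (not c and not b) and Box not a), w0
3. not Box not a, w0
4. a, w1
Accessibility: w0Rw0, w0Rw1, w1Rw0, w1Rw1
The negation has an open branch (countermodel exists).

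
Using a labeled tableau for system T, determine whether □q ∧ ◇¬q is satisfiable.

Unsatisfiable

1. □q ∧ ◇¬q, u
2. □q, u
3. ◇¬q, u
4. q, u
5. ¬q, v
6. q, v
Accessibility: uRu, uRv, vRv
Branch closes: q and ¬q both at v.
Every branch closes; the branch above is one of them.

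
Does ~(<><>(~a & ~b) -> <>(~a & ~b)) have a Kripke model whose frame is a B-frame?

Satisfiable

1. ~(<><>(~a & ~b) -> <>(~a & ~b)), 0
2. <><>(~a & ~b), 0   [~->-rule on 1]
3. ~<>(~a & ~b), 0   [~->-rule on 1]
4. ~(~a & ~b), 0   [~<>-rule on 3 via 0R0]
5. b, 0   [~&-rule on 4 (branches; this branch)]
6. <>(~a & ~b), 1   [<>-rule on 2: fresh world 1, 0R1]
7. ~(~a & ~b), 1   [~<>-rule on 3 via 0R1]
8. b, 1   [~&-rule on 7 (branches; this branch)]
9. ~a & ~b, 2   [<>-rule on 6: fresh world 2, 1R2]
10. ~a, 2   [&-rule on 9]
11. ~b, 2   [&-rule on 9]
Accessibility: 0R0, 0R1, 1R0, 1R1, 1R2, 2R1, 2R2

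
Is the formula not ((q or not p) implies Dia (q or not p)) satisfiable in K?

1. not ((q or not p) implies Dia (q or not p)), 0
2. q or not p, 0
3. not Dia (q or not p), 0
4. not p, 0

Yes, satisfiable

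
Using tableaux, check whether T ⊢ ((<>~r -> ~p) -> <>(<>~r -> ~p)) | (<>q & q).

Tableau for the negation ~(((<>~r -> ~p) -> <>(<>~r -> ~p)) | (<>q & q)):
1. ~(((<>~r -> ~p) -> <>(<>~r -> ~p)) | (<>q & q)), w0
2. ~((<>~r -> ~p) -> <>(<>~r -> ~p)), w0
3. ~(<>q & q), w0
4. <>~r -> ~p, w0
5. ~<>(<>~r -> ~p), w0
6. ~(<>~r -> ~p), w0
7. <>~r, w0
8. p, w0
9. ~<>q, w0
10. ~q, w0
11. ~<>~r, w0
12. r, w0
13. ~r, w1
14. ~(<>~r -> ~p), w1
15. <>~r, w1
16. p, w1
17. ~q, w1
18. r, w1
Accessibility: w0Rw0, w0Rw1, w1Rw1
Branch closes: r and ~r both at w1.
Every branch of the negation's tableau closes; the branch above is one of them.

Valid in T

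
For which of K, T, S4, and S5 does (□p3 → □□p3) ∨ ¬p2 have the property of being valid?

T-tableau for the negation ¬((□p3 → □□p3) ∨ ¬p2):
1. ¬((□p3 → □□p3) ∨ ¬p2), w0
2. ¬(□p3 → □□p3), w0
3. p2, w0
4. □p3, w0
5. ¬□□p3, w0
6. p3, w0
7. ¬□p3, w1
8. p3, w1
9. ¬p3, w2
Accessibility: w0Rw0, w0Rw1, w1Rw1, w1Rw2, w2Rw2
Complete open branch: countermodel on a T-frame, so not valid in T, nor in K (the same frame is also a K-frame).
S4-tableau for the negation ¬((□p3 → □□p3) ∨ ¬p2):
1. ¬((□p3 → □□p3) ∨ ¬p2), w0
2. ¬(□p3 → □□p3), w0
3. p2, w0
4. □p3, w0
5. ¬□□p3, w0
6. p3, w0
7. ¬□p3, w1
8. p3, w1
9. ¬p3, w2
10. p3, w2
Accessibility: w0Rw0, w0Rw1, w0Rw2, w1Rw1, w1Rw2, w2Rw2
Branch closes: p3 and ¬p3 both at w2.
Every branch closes (one shown): valid in S4, hence also in S5 (every theorem of S4 is a theorem of S5).

S4, S5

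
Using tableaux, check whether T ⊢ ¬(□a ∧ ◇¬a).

Yes, valid

Tableau for the negation □a ∧ ◇¬a:
1. □a ∧ ◇¬a, 0
2. □a, 0   [∧-rule on 1]
3. ◇¬a, 0   [∧-rule on 1]
4. a, 0   [□-rule on 2 via 0R0]
5. ¬a, 1   [◇-rule on 3: fresh world 1, 0R1]
6. a, 1   [□-rule on 2 via 0R1]
Accessibility: 0R0, 0R1, 1R1
Branch closes: a and ¬a both at 1.
All branches of the negation close; one closing branch shown above.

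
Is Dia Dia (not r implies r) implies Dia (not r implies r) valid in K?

Tableau for the negation not (Dia Dia (not r implies r) implies Dia (not r implies r)):
1. not (Dia Dia (not r implies r) implies Dia (not r implies r)), w0
2. Dia Dia (not r implies r), w0   [neg-implies-rule on 1]
3. not Dia (not r implies r), w0   [neg-implies-rule on 1]
4. Dia (not r implies r), w1   [Dia-rule on 2: fresh world w1, w0Rw1]
5. not (not r implies r), w1   [neg-Dia-rule on 3 via w0Rw1]
6. not r, w1   [neg-implies-rule on 5]
7. not r implies r, w2   [Dia-rule on 4: fresh world w2, w1Rw2]
8. r, w2   [implies-rule on 7 (branches; this branch)]
Accessibility: w0Rw1, w1Rw2
The negation has an open branch (countermodel exists).

Not valid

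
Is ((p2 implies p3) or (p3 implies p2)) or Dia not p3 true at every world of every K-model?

Tableau for the negation not (((p2 implies p3) or (p3 implies p2)) or Dia not p3):
1. not (((p2 implies p3) or (p3 implies p2)) or Dia not p3), u
2. not ((p2 implies p3) or (p3 implies p2)), u   [neg-or-rule on 1]
3. not Dia not p3, u   [neg-or-rule on 1]
4. not (p2 implies p3), u   [neg-or-rule on 2]
5. not (p3 implies p2), u   [neg-or-rule on 2]
6. p2, u   [neg-implies-rule on 4]
7. not p3, u   [neg-implies-rule on 4]
8. p3, u   [neg-implies-rule on 5]
9. not p2, u   [neg-implies-rule on 5]
Branch closes: p3 and not p3 both at u.
Every branch of the negation's tableau closes; the branch above is one of them.

Valid in K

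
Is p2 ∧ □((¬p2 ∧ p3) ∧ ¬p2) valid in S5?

Tableau for the negation ¬(p2 ∧ □((¬p2 ∧ p3) ∧ ¬p2)):
1. ¬(p2 ∧ □((¬p2 ∧ p3) ∧ ¬p2)), 0
2. ¬□((¬p2 ∧ p3) ∧ ¬p2), 0
3. ¬((¬p2 ∧ p3) ∧ ¬p2), 1
4. p2, 1
Accessibility: 0R0, 0R1, 1R0, 1R1
The negation has an open branch (countermodel exists).

Not valid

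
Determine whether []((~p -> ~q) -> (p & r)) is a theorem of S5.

Tableau for the negation ~[]((~p -> ~q) -> (p & r)):
1. ~[]((~p -> ~q) -> (p & r)), w0
2. ~((~p -> ~q) -> (p & r)), w1
3. ~p -> ~q, w1
4. ~(p & r), w1
5. ~q, w1
6. ~r, w1
Accessibility: w0Rw0, w0Rw1, w1Rw0, w1Rw1
The negation has an open branch (countermodel exists).

No, not valid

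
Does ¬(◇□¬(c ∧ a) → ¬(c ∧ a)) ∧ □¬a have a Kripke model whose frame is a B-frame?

1. ¬(◇□¬(c ∧ a) → ¬(c ∧ a)) ∧ □¬a, 0
2. ¬(◇□¬(c ∧ a) → ¬(c ∧ a)), 0
3. □¬a, 0
4. ◇□¬(c ∧ a), 0
5. c ∧ a, 0
6. c, 0
7. a, 0
8. ¬a, 0
Accessibility: 0R0
Branch closes: a and ¬a both at 0.
Every branch closes; the branch above is one of them.

No, unsatisfiable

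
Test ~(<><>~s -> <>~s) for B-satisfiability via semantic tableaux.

1. ~(<><>~s -> <>~s), 0
2. <><>~s, 0
3. ~<>~s, 0
4. s, 0
5. <>~s, 1
6. s, 1
7. ~s, 2
Accessibility: 0R0, 0R1, 1R0, 1R1, 1R2, 2R1, 2R2

Yes, satisfiable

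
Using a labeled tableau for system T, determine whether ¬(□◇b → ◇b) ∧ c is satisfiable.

1. ¬(□◇b → ◇b) ∧ c, 0
2. ¬(□◇b → ◇b), 0
3. c, 0
4. □◇b, 0
5. ¬◇b, 0
6. ◇b, 0
7. ¬b, 0
8. b, 1
9. ◇b, 1
10. ¬b, 1
Accessibility: 0R0, 0R1, 1R1
Branch closes: b and ¬b both at 1.
(One branch shown.) All branches close.

Unsatisfiable (every branch closes)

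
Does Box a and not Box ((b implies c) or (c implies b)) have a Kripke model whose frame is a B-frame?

1. Box a and not Box ((b implies c) or (c implies b)), 0
2. Box a, 0
3. not Box ((b implies c) or (c implies b)), 0
4. a, 0
5. not ((b implies c) or (c implies b)), 1
6. not (b implies c), 1
7. not (c implies b), 1
8. b, 1
9. not c, 1
10. c, 1
11. not b, 1
Accessibility: 0R0, 0R1, 1R0, 1R1
Branch closes: c and not c both at 1.
All branches of the tableau close; one closing branch shown above.

Unsatisfiable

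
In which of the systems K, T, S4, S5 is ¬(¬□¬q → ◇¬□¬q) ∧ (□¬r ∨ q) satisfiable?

K

K-tableau for the formula:
1. ¬(¬□¬q → ◇¬□¬q) ∧ (□¬r ∨ q), 0
2. ¬(¬□¬q → ◇¬□¬q), 0   [∧-rule on 1]
3. □¬r ∨ q, 0   [∧-rule on 1]
4. ¬□¬q, 0   [¬→-rule on 2]
5. ¬◇¬□¬q, 0   [¬→-rule on 2]
6. q, 0   [∨-rule on 3 (branches; this branch)]
7. q, 1   [¬□-rule on 4: fresh world 1, 0R1]
8. □¬q, 1   [¬◇-rule on 5 via 0R1]
Accessibility: 0R1
Complete open branch: satisfiable in K.
T-tableau for the formula:
1. ¬(¬□¬q → ◇¬□¬q) ∧ (□¬r ∨ q), 0
2. ¬(¬□¬q → ◇¬□¬q), 0   [∧-rule on 1]
3. □¬r ∨ q, 0   [∧-rule on 1]
4. ¬□¬q, 0   [¬→-rule on 2]
5. ¬◇¬□¬q, 0   [¬→-rule on 2]
6. □¬q, 0   [¬◇-rule on 5 via 0R0]
7. ¬q, 0   [□-rule on 6 via 0R0]
8. □¬r, 0   [∨-rule on 3 (branches; this branch)]
9. ¬r, 0   [□-rule on 8 via 0R0]
10. q, 1   [¬□-rule on 4: fresh world 1, 0R1]
11. □¬q, 1   [¬◇-rule on 5 via 0R1]
12. ¬q, 1   [□-rule on 6 via 0R1]
Accessibility: 0R0, 0R1, 1R1
Branch closes: q and ¬q both at 1.
Every branch closes (one shown): unsatisfiable in T, hence also in S4, S5 (every S4/S5-frame is a T-frame).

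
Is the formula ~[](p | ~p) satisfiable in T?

No, unsatisfiable

1. ~[](p | ~p), w0
2. ~(p | ~p), w1
3. ~p, w1
4. p, w1
Accessibility: w0Rw0, w0Rw1, w1Rw1
Branch closes: p and ~p both at w1.
Every branch closes; the branch above is one of them.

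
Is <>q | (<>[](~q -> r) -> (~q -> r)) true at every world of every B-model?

Valid in B

Tableau for the negation ~(<>q | (<>[](~q -> r) -> (~q -> r))):
1. ~(<>q | (<>[](~q -> r) -> (~q -> r))), w0
2. ~<>q, w0   [~|-rule on 1]
3. ~(<>[](~q -> r) -> (~q -> r)), w0   [~|-rule on 1]
4. <>[](~q -> r), w0   [~->-rule on 3]
5. ~(~q -> r), w0   [~->-rule on 3]
6. ~q, w0   [~->-rule on 5]
7. ~r, w0   [~->-rule on 5]
8. [](~q -> r), w1   [<>-rule on 4: fresh world w1, w0Rw1]
9. ~q, w1   [~<>-rule on 2 via w0Rw1]
10. ~q -> r, w0   [[]-rule on 8 via w1Rw0]
11. ~q -> r, w1   [[]-rule on 8 via w1Rw1]
12. r, w0   [->-rule on 10 (branches; this branch)]
Accessibility: w0Rw0, w0Rw1, w1Rw0, w1Rw1
Branch closes: r and ~r both at w0.
Every branch of the negation's tableau closes; the branch above is one of them.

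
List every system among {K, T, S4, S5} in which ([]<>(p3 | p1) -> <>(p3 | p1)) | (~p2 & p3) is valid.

T-tableau for the negation ~(([]<>(p3 | p1) -> <>(p3 | p1)) | (~p2 & p3)):
1. ~(([]<>(p3 | p1) -> <>(p3 | p1)) | (~p2 & p3)), 0
2. ~([]<>(p3 | p1) -> <>(p3 | p1)), 0
3. ~(~p2 & p3), 0
4. []<>(p3 | p1), 0
5. ~<>(p3 | p1), 0
6. <>(p3 | p1), 0
7. ~(p3 | p1), 0
8. ~p3, 0
9. ~p1, 0
10. p3 | p1, 1
11. <>(p3 | p1), 1
12. ~(p3 | p1), 1
13. ~p3, 1
14. ~p1, 1
15. p1, 1
Accessibility: 0R0, 0R1, 1R1
Branch closes: p1 and ~p1 both at 1.
Every branch closes (one shown): valid in T, hence also in S4, S5 (every theorem of T is a theorem of S4 and S5).
K-tableau for the negation ~(([]<>(p3 | p1) -> <>(p3 | p1)) | (~p2 & p3)):
1. ~(([]<>(p3 | p1) -> <>(p3 | p1)) | (~p2 & p3)), 0
2. ~([]<>(p3 | p1) -> <>(p3 | p1)), 0
3. ~(~p2 & p3), 0
4. []<>(p3 | p1), 0
5. ~<>(p3 | p1), 0
6. ~p3, 0
Complete open branch: countermodel on a K-frame, so not valid in K.

T, S4, S5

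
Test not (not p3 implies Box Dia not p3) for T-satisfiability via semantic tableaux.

1. not (not p3 implies Box Dia not p3), w0
2. not p3, w0
3. not Box Dia not p3, w0
4. not Dia not p3, w1
5. p3, w1
Accessibility: w0Rw0, w0Rw1, w1Rw1

Satisfiable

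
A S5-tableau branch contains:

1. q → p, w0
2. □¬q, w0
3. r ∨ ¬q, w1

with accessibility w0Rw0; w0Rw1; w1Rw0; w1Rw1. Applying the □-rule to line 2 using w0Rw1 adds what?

¬q, w1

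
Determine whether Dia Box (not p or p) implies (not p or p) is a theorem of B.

Tableau for the negation not (Dia Box (not p or p) implies (not p or p)):
1. not (Dia Box (not p or p) implies (not p or p)), u
2. Dia Box (not p or p), u   [neg-implies-rule on 1]
3. not (not p or p), u   [neg-implies-rule on 1]
4. p, u   [neg-or-rule on 3]
5. not p, u   [neg-or-rule on 3]
Accessibility: uRu
Branch closes: p and not p both at u.
All branches of the negation close; one closing branch shown above.

Valid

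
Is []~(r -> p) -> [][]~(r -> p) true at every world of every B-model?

Not valid

Tableau for the negation ~([]~(r -> p) -> [][]~(r -> p)):
1. ~([]~(r -> p) -> [][]~(r -> p)), w0
2. []~(r -> p), w0   [~->-rule on 1]
3. ~[][]~(r -> p), w0   [~->-rule on 1]
4. ~(r -> p), w0   [[]-rule on 2 via w0Rw0]
5. r, w0   [~->-rule on 4]
6. ~p, w0   [~->-rule on 4]
7. ~[]~(r -> p), w1   [~[]-rule on 3: fresh world w1, w0Rw1]
8. ~(r -> p), w1   [[]-rule on 2 via w0Rw1]
9. r, w1   [~->-rule on 8]
10. ~p, w1   [~->-rule on 8]
11. r -> p, w2   [~[]-rule on 7: fresh world w2, w1Rw2]
12. p, w2   [->-rule on 11 (branches; this branch)]
Accessibility: w0Rw0, w0Rw1, w1Rw0, w1Rw1, w1Rw2, w2Rw1, w2Rw2
The negation has an open branch (countermodel exists).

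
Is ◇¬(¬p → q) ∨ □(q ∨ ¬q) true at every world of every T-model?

Valid

Tableau for the negation ¬(◇¬(¬p → q) ∨ □(q ∨ ¬q)):
1. ¬(◇¬(¬p → q) ∨ □(q ∨ ¬q)), w0
2. ¬◇¬(¬p → q), w0   [¬∨-rule on 1]
3. ¬□(q ∨ ¬q), w0   [¬∨-rule on 1]
4. ¬p → q, w0   [¬◇-rule on 2 via w0Rw0]
5. q, w0   [→-rule on 4 (branches; this branch)]
6. ¬(q ∨ ¬q), w1   [¬□-rule on 3: fresh world w1, w0Rw1]
7. ¬q, w1   [¬∨-rule on 6]
8. q, w1   [¬∨-rule on 6]
Accessibility: w0Rw0, w0Rw1, w1Rw1
Branch closes: q and ¬q both at w1.
Every branch of the negation's tableau closes; the branch above is one of them.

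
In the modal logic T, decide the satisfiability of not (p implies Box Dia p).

1. not (p implies Box Dia p), w0
2. p, w0
3. not Box Dia p, w0
4. not Dia p, w1
5. not p, w1
Accessibility: w0Rw0, w0Rw1, w1Rw1

Satisfiable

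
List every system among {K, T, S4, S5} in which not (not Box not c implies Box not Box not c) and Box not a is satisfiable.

K, T, S4

S4-tableau for the formula:
1. not (not Box not c implies Box not Box not c) and Box not a, 0
2. not (not Box not c implies Box not Box not c), 0
3. Box not a, 0
4. not Box not c, 0
5. not Box not Box not c, 0
6. not a, 0
7. c, 1
8. not a, 1
9. Box not c, 2
10. not a, 2
11. not c, 2
Accessibility: 0R0, 0R1, 0R2, 1R1, 2R2
Complete open branch: satisfiable in S4, hence also in K, T (this S4-model is also a K-model and a T-model).
S5-tableau for the formula:
1. not (not Box not c implies Box not Box not c) and Box not a, 0
2. not (not Box not c implies Box not Box not c), 0
3. Box not a, 0
4. not Box not c, 0
5. not Box not Box not c, 0
6. not a, 0
7. c, 1
8. not a, 1
9. Box not c, 2
10. not a, 2
11. not c, 0
12. not c, 1
Accessibility: 0R0, 0R1, 0R2, 1R0, 1R1, 1R2, 2R0, 2R1, 2R2
Branch closes: c and not c both at 1.
Every branch closes (one shown): unsatisfiable in S5.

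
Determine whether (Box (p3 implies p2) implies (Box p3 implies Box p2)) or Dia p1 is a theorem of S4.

Tableau for the negation not ((Box (p3 implies p2) implies (Box p3 implies Box p2)) or Dia p1):
1. not ((Box (p3 implies p2) implies (Box p3 implies Box p2)) or Dia p1), u
2. not (Box (p3 implies p2) implies (Box p3 implies Box p2)), u   [neg-or-rule on 1]
3. not Dia p1, u   [neg-or-rule on 1]
4. Box (p3 implies p2), u   [neg-implies-rule on 2]
5. not (Box p3 implies Box p2), u   [neg-implies-rule on 2]
6. Box p3, u   [neg-implies-rule on 5]
7. not Box p2, u   [neg-implies-rule on 5]
8. not p1, u   [neg-Dia-rule on 3 via uRu]
9. p3 implies p2, u   [Box-rule on 4 via uRu]
10. p3, u   [Box-rule on 6 via uRu]
11. p2, u   [implies-rule on 9 (branches; this branch)]
12. not p2, v   [neg-Box-rule on 7: fresh world v, uRv]
13. not p1, v   [neg-Dia-rule on 3 via uRv]
14. p3 implies p2, v   [Box-rule on 4 via uRv]
15. p3, v   [Box-rule on 6 via uRv]
16. p2, v   [implies-rule on 14 (branches; this branch)]
Accessibility: uRu, uRv, vRv
Branch closes: p2 and not p2 both at v.
All branches of the negation close; one closing branch shown above.

Valid in S4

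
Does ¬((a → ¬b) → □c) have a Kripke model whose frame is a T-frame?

1. ¬((a → ¬b) → □c), u
2. a → ¬b, u   [¬→-rule on 1]
3. ¬□c, u   [¬→-rule on 1]
4. ¬b, u   [→-rule on 2 (branches; this branch)]
5. ¬c, v   [¬□-rule on 3: fresh world v, uRv]
Accessibility: uRu, uRv, vRv

Satisfiable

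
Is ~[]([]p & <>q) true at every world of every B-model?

Not valid

Tableau for the negation []([]p & <>q):
1. []([]p & <>q), w0
2. []p & <>q, w0
3. []p, w0
4. <>q, w0
5. p, w0
6. q, w1
7. []p & <>q, w1
8. []p, w1
9. <>q, w1
10. p, w1
11. q, w2
12. p, w2
Accessibility: w0Rw0, w0Rw1, w1Rw0, w1Rw1, w1Rw2, w2Rw1, w2Rw2
The negation has an open branch (countermodel exists).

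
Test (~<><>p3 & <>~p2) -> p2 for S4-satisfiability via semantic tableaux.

1. (~<><>p3 & <>~p2) -> p2, u
2. p2, u
Accessibility: uRu

Satisfiable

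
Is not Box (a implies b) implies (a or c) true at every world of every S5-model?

No, not valid

Tableau for the negation not (not Box (a implies b) implies (a or c)):
1. not (not Box (a implies b) implies (a or c)), w0
2. not Box (a implies b), w0   [neg-implies-rule on 1]
3. not (a or c), w0   [neg-implies-rule on 1]
4. not a, w0   [neg-or-rule on 3]
5. not c, w0   [neg-or-rule on 3]
6. not (a implies b), w1   [neg-Box-rule on 2: fresh world w1, w0Rw1]
7. a, w1   [neg-implies-rule on 6]
8. not b, w1   [neg-implies-rule on 6]
Accessibility: w0Rw0, w0Rw1, w1Rw0, w1Rw1
The negation has an open branch (countermodel exists).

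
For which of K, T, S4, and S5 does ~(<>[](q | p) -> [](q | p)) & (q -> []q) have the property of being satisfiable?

S4-tableau for the formula:
1. ~(<>[](q | p) -> [](q | p)) & (q -> []q), 0
2. ~(<>[](q | p) -> [](q | p)), 0
3. q -> []q, 0
4. <>[](q | p), 0
5. ~[](q | p), 0
6. ~q, 0
7. [](q | p), 1
8. q | p, 1
9. p, 1
10. ~(q | p), 2
11. ~q, 2
12. ~p, 2
Accessibility: 0R0, 0R1, 0R2, 1R1, 2R2
Complete open branch: satisfiable in S4, hence also in K, T (this S4-model is also a K-model and a T-model).
S5-tableau for the formula:
1. ~(<>[](q | p) -> [](q | p)) & (q -> []q), 0
2. ~(<>[](q | p) -> [](q | p)), 0
3. q -> []q, 0
4. <>[](q | p), 0
5. ~[](q | p), 0
6. []q, 0
7. q, 0
8. [](q | p), 1
9. q, 1
10. q | p, 0
11. q | p, 1
12. p, 0
13. p, 1
14. ~(q | p), 2
15. ~q, 2
16. ~p, 2
17. q, 2
Accessibility: 0R0, 0R1, 0R2, 1R0, 1R1, 1R2, 2R0, 2R1, 2R2
Branch closes: q and ~q both at 2.
Every branch closes (one shown): unsatisfiable in S5.

K, T, S4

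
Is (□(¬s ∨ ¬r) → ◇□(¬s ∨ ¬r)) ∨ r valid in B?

Tableau for the negation ¬((□(¬s ∨ ¬r) → ◇□(¬s ∨ ¬r)) ∨ r):
1. ¬((□(¬s ∨ ¬r) → ◇□(¬s ∨ ¬r)) ∨ r), w0
2. ¬(□(¬s ∨ ¬r) → ◇□(¬s ∨ ¬r)), w0
3. ¬r, w0
4. □(¬s ∨ ¬r), w0
5. ¬◇□(¬s ∨ ¬r), w0
6. ¬s ∨ ¬r, w0
7. ¬□(¬s ∨ ¬r), w0
8. ¬(¬s ∨ ¬r), w1
9. s, w1
10. r, w1
11. ¬s ∨ ¬r, w1
12. ¬□(¬s ∨ ¬r), w1
13. ¬r, w1
Accessibility: w0Rw0, w0Rw1, w1Rw0, w1Rw1
Branch closes: r and ¬r both at w1.
All branches of the negation close; one closing branch shown above.

Valid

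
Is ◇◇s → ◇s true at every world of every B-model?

Tableau for the negation ¬(◇◇s → ◇s):
1. ¬(◇◇s → ◇s), 0
2. ◇◇s, 0
3. ¬◇s, 0
4. ¬s, 0
5. ◇s, 1
6. ¬s, 1
7. s, 2
Accessibility: 0R0, 0R1, 1R0, 1R1, 1R2, 2R1, 2R2
The negation has an open branch (countermodel exists).

Invalid (countermodel exists)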